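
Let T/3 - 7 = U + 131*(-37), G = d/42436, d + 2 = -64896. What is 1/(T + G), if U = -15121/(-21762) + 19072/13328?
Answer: -32052876219/465252366909173 ≈ -6.8894e-5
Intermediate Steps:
d = -64898 (d = -2 - 64896 = -64898)
G = -32449/21218 (G = -64898/42436 = -64898*1/42436 = -32449/21218 ≈ -1.5293)
U = 38536097/18127746 (U = -15121*(-1/21762) + 19072*(1/13328) = 15121/21762 + 1192/833 = 38536097/18127746 ≈ 2.1258)
T = -87699754543/6042582 (T = 21 + 3*(38536097/18127746 + 131*(-37)) = 21 + 3*(38536097/18127746 - 4847) = 21 + 3*(-87826648765/18127746) = 21 - 87826648765/6042582 = -87699754543/6042582 ≈ -14514.)
1/(T + G) = 1/(-87699754543/6042582 - 32449/21218) = 1/(-465252366909173/32052876219) = -32052876219/465252366909173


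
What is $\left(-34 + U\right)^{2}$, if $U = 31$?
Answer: $9$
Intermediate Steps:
$\left(-34 + U\right)^{2} = \left(-34 + 31\right)^{2} = \left(-3\right)^{2} = 9$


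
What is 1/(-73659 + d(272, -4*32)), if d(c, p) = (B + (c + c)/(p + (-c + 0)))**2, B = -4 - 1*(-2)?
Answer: -625/46029819 ≈ -1.3578e-5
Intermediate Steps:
B = -2 (B = -4 + 2 = -2)
d(c, p) = (-2 + 2*c/(p - c))**2 (d(c, p) = (-2 + (c + c)/(p + (-c + 0)))**2 = (-2 + (2*c)/(p - c))**2 = (-2 + 2*c/(p - c))**2)
1/(-73659 + d(272, -4*32)) = 1/(-73659 + 4*(-(-4)*32 + 2*272)**2/(272 - (-4)*32)**2) = 1/(-73659 + 4*(-1*(-128) + 544)**2/(272 - 1*(-128))**2) = 1/(-73659 + 4*(128 + 544)**2/(272 + 128)**2) = 1/(-73659 + 4*672**2/400**2) = 1/(-73659 + 4*(1/160000)*451584) = 1/(-73659 + 7056/625) = 1/(-46029819/625) = -625/46029819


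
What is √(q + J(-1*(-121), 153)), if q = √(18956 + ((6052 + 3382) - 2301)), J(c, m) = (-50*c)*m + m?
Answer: √(-925497 + √26089) ≈ 961.94*I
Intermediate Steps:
J(c, m) = m - 50*c*m (J(c, m) = -50*c*m + m = m - 50*c*m)
q = √26089 (q = √(18956 + (9434 - 2301)) = √(18956 + 7133) = √26089 ≈ 161.52)
√(q + J(-1*(-121), 153)) = √(√26089 + 153*(1 - (-50)*(-121))) = √(√26089 + 153*(1 - 50*121)) = √(√26089 + 153*(1 - 6050)) = √(√26089 + 153*(-6049)) = √(√26089 - 925497) = √(-925497 + √26089)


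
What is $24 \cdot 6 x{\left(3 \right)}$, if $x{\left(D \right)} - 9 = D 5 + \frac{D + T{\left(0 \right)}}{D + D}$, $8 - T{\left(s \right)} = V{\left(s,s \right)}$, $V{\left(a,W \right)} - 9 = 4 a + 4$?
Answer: $3408$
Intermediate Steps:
$V{\left(a,W \right)} = 13 + 4 a$ ($V{\left(a,W \right)} = 9 + \left(4 a + 4\right) = 9 + \left(4 + 4 a\right) = 13 + 4 a$)
$T{\left(s \right)} = -5 - 4 s$ ($T{\left(s \right)} = 8 - \left(13 + 4 s\right) = -5 - 4 s$)
$x{\left(D \right)} = 9 + 5 D + \frac{-5 + D}{2 D}$ ($x{\left(D \right)} = 9 + \left(D 5 + \frac{D - 5}{D + D}\right) = 9 + \left(5 D + \frac{D + \left(-5 + 0\right)}{2 D}\right) = 9 + \left(5 D + \left(D - 5\right) \frac{1}{2 D}\right) = 9 + \left(5 D + \left(-5 + D\right) \frac{1}{2 D}\right) = 9 + \left(5 D + \frac{-5 + D}{2 D}\right) = 9 + 5 D + \frac{-5 + D}{2 D}$)
$24 \cdot 6 x{\left(3 \right)} = 24 \cdot 6 \frac{-5 + 3 \left(19 + 10 \cdot 3\right)}{2 \cdot 3} = 144 \cdot \frac{1}{2} \cdot \frac{1}{3} \left(-5 + 3 \left(19 + 30\right)\right) = 144 \cdot \frac{1}{2} \cdot \frac{1}{3} \left(-5 + 3 \cdot 49\right) = 144 \cdot \frac{1}{2} \cdot \frac{1}{3} \left(-5 + 147\right) = 144 \cdot \frac{1}{2} \cdot \frac{1}{3} \cdot 142 = 144 \cdot \frac{71}{3} = 3408$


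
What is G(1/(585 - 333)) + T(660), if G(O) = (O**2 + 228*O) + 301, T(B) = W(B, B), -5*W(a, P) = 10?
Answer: 19045153/63504 ≈ 299.90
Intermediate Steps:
W(a, P) = -2 (W(a, P) = -1/5*10 = -2)
T(B) = -2
G(O) = 301 + O**2 + 228*O
G(1/(585 - 333)) + T(660) = (301 + (1/(585 - 333))**2 + 228/(585 - 333)) - 2 = (301 + (1/252)**2 + 228/252) - 2 = (301 + (1/252)**2 + 228*(1/252)) - 2 = (301 + 1/63504 + 19/21) - 2 = 19172161/63504 - 2 = 19045153/63504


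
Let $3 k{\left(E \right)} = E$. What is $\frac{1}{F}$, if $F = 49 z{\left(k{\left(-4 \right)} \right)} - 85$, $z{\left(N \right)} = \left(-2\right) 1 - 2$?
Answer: $- \frac{1}{281} \approx -0.0035587$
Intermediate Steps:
$k{\left(E \right)} = \frac{E}{3}$
$z{\left(N \right)} = -4$ ($z{\left(N \right)} = -2 - 2 = -4$)
$F = -281$ ($F = 49 \left(-4\right) - 85 = -196 - 85 = -281$)
$\frac{1}{F} = \frac{1}{-281} = - \frac{1}{281}$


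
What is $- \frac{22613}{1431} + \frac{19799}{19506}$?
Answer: $- \frac{137585603}{9304362} \approx -14.787$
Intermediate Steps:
$- \frac{22613}{1431} + \frac{19799}{19506} = - \frac{137585603}{9304362}$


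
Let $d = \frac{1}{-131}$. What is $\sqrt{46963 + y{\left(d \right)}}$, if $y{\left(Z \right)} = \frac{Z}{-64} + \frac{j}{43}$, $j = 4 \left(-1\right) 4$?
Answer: $\frac{\sqrt{95370018849515}}{45064} \approx 216.71$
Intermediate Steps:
$j = -16$ ($j = \left(-4\right) 4 = -16$)
$d = - \frac{1}{131} \approx -0.0076336$
$y{\left(Z \right)} = - \frac{16}{43} - \frac{Z}{64}$ ($y{\left(Z \right)} = \frac{Z}{-64} - \frac{16}{43} = Z \left(- \frac{1}{64}\right) - \frac{16}{43} = - \frac{Z}{64} - \frac{16}{43} = - \frac{16}{43} - \frac{Z}{64}$)
$\sqrt{46963 + y{\left(d \right)}} = \sqrt{46963 - \frac{134101}{360512}} = \sqrt{\frac{16930590955}{360512}} = \frac{\sqrt{95370018849515}}{45064}$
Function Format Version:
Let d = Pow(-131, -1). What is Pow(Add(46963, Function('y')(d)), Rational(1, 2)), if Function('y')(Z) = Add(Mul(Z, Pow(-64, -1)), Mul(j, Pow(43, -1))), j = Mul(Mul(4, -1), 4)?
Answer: Mul(Rational(1, 45064), Pow(95370018849515, Rational(1, 2))) ≈ 216.71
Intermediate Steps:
j = -16 (j = Mul(-4, 4) = -16)
d = Rational(-1, 131) ≈ -0.0076336
Function('y')(Z) = Add(Rational(-16, 43), Mul(Rational(-1, 64), Z)) (Function('y')(Z) = Add(Mul(Z, Pow(-64, -1)), Mul(-16, Pow(43, -1))) = Add(Mul(Z, Rational(-1, 64)), Mul(-16, Rational(1, 43))) = Add(Mul(Rational(-1, 64), Z), Rational(-16, 43)) = Add(Rational(-16, 43), Mul(Rational(-1, 64), Z)))
Pow(Add(46963, Function('y')(d)), Rational(1, 2)) = Pow(Add(46963, Add(Rational(-16, 43), Mul(Rational(-1, 64), Rational(-1, 131)))), Rational(1, 2)) = Pow(Add(46963, Add(Rational(-16, 43), Rational(1, 8384))), Rational(1, 2)) = Pow(Add(46963, Rational(-134101, 360512)), Rational(1, 2)) = Pow(Rational(16930590955, 360512), Rational(1, 2)) = Mul(Rational(1, 45064), Pow(95370018849515, Rational(1, 2)))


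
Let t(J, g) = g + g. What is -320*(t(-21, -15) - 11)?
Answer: 13120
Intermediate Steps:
t(J, g) = 2*g
-320*(t(-21, -15) - 11) = -320*(2*(-15) - 11) = -320*(-30 - 11) = -320*(-41) = 13120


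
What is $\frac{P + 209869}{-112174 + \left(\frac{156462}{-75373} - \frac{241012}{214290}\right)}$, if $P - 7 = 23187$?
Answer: $- \frac{1882179517730355}{905925132714518} \approx -2.0776$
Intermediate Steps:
$P = 23194$ ($P = 7 + 23187 = 23194$)
$\frac{P + 209869}{-112174 + \left(\frac{156462}{-75373} - \frac{241012}{214290}\right)} = \frac{23194 + 209869}{-112174 + \left(\frac{156462}{-75373} - \frac{241012}{214290}\right)} = \frac{233063}{-112174 + \left(156462 \left(- \frac{1}{75373}\right) - \frac{120506}{107145}\right)} = \frac{233063}{-112174 - \frac{25847019728}{8075840085}} = \frac{233063}{- \frac{905925132714518}{8075840085}} = 233063 \left(- \frac{8075840085}{905925132714518}\right) = - \frac{1882179517730355}{905925132714518}$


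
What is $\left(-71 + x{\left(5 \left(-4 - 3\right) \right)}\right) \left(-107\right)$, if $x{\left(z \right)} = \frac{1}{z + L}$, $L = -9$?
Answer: $\frac{334375}{44} \approx 7599.4$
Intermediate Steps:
$x{\left(z \right)} = \frac{1}{-9 + z}$ ($x{\left(z \right)} = \frac{1}{z - 9} = \frac{1}{-9 + z}$)
$\left(-71 + x{\left(5 \left(-4 - 3\right) \right)}\right) \left(-107\right) = \left(-71 + \frac{1}{-9 + 5 \left(-4 - 3\right)}\right) \left(-107\right) = \left(-71 + \frac{1}{-9 + 5 \left(-7\right)}\right) \left(-107\right) = \left(-71 + \frac{1}{-9 - 35}\right) \left(-107\right) = \left(-71 + \frac{1}{-44}\right) \left(-107\right) = \left(-71 - \frac{1}{44}\right) \left(-107\right) = \left(- \frac{3125}{44}\right) \left(-107\right) = \frac{334375}{44}$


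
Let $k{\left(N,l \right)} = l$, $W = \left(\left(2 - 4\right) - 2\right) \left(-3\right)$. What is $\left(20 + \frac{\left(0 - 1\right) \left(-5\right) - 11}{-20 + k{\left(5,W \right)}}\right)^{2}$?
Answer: $\frac{6889}{16} \approx 430.56$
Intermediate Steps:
$W = 12$ ($W = \left(\left(2 - 4\right) - 2\right) \left(-3\right) = \left(-2 - 2\right) \left(-3\right) = \left(-4\right) \left(-3\right) = 12$)
$\left(20 + \frac{\left(0 - 1\right) \left(-5\right) - 11}{-20 + k{\left(5,W \right)}}\right)^{2} = \left(20 + \frac{\left(0 - 1\right) \left(-5\right) - 11}{-20 + 12}\right)^{2} = \left(20 + \frac{\left(-1\right) \left(-5\right) - 11}{-8}\right)^{2} = \left(20 + \left(5 - 11\right) \left(- \frac{1}{8}\right)\right)^{2} = \left(20 - - \frac{3}{4}\right)^{2} = \left(20 + \frac{3}{4}\right)^{2} = \left(\frac{83}{4}\right)^{2} = \frac{6889}{16}$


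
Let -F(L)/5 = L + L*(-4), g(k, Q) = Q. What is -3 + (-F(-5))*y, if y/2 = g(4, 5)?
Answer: 747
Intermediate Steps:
F(L) = 15*L (F(L) = -5*(L + L*(-4)) = -5*(L - 4*L) = -(-15)*L = 15*L)
y = 10 (y = 2*5 = 10)
-3 + (-F(-5))*y = -3 - 15*(-5)*10 = -3 - 1*(-75)*10 = -3 + 75*10 = -3 + 750 = 747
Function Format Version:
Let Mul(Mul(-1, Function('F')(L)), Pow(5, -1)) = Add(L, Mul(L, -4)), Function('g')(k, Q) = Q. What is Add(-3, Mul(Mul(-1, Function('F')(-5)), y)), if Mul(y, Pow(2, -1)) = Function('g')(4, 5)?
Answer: 747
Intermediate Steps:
Function('F')(L) = Mul(15, L) (Function('F')(L) = Mul(-5, Add(L, Mul(L, -4))) = Mul(-5, Add(L, Mul(-4, L))) = Mul(-5, Mul(-3, L)) = Mul(15, L))
y = 10 (y = Mul(2, 5) = 10)
Add(-3, Mul(Mul(-1, Function('F')(-5)), y)) = Add(-3, Mul(Mul(-1, Mul(15, -5)), 10)) = Add(-3, Mul(Mul(-1, -75), 10)) = Add(-3, Mul(75, 10)) = Add(-3, 750) = 747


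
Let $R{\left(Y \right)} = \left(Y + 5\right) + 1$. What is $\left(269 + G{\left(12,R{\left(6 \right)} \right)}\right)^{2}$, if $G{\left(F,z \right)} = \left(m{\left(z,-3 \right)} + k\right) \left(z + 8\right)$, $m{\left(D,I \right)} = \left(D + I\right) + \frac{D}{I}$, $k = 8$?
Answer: $279841$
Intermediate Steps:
$R{\left(Y \right)} = 6 + Y$ ($R{\left(Y \right)} = \left(5 + Y\right) + 1 = 6 + Y$)
$m{\left(D,I \right)} = D + I + \frac{D}{I}$
$G{\left(F,z \right)} = \left(5 + \frac{2 z}{3}\right) \left(8 + z\right)$ ($G{\left(F,z \right)} = \left(\left(z - 3 + \frac{z}{-3}\right) + 8\right) \left(z + 8\right) = \left(\left(z - 3 + z \left(- \frac{1}{3}\right)\right) + 8\right) \left(8 + z\right) = \left(\left(z - 3 - \frac{z}{3}\right) + 8\right) \left(8 + z\right) = \left(\left(-3 + \frac{2 z}{3}\right) + 8\right) \left(8 + z\right) = \left(5 + \frac{2 z}{3}\right) \left(8 + z\right)$)
$\left(269 + G{\left(12,R{\left(6 \right)} \right)}\right)^{2} = \left(269 + \left(40 + \frac{2 \left(6 + 6\right)^{2}}{3} + \frac{31 \left(6 + 6\right)}{3}\right)\right)^{2} = \left(269 + \left(40 + \frac{2 \cdot 12^{2}}{3} + \frac{31}{3} \cdot 12\right)\right)^{2} = \left(269 + \left(40 + \frac{2}{3} \cdot 144 + 124\right)\right)^{2} = \left(269 + \left(40 + 96 + 124\right)\right)^{2} = \left(269 + 260\right)^{2} = 529^{2} = 279841$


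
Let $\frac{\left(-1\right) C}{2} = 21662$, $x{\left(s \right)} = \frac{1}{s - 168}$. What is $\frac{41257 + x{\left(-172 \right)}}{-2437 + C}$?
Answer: $- \frac{14027379}{15558740} \approx -0.90158$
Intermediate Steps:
$x{\left(s \right)} = \frac{1}{-168 + s}$
$C = -43324$ ($C = \left(-2\right) 21662 = -43324$)
$\frac{41257 + x{\left(-172 \right)}}{-2437 + C} = \frac{41257 + \frac{1}{-168 - 172}}{-2437 - 43324} = \frac{41257 + \frac{1}{-340}}{-45761} = \left(41257 - \frac{1}{340}\right) \left(- \frac{1}{45761}\right) = \frac{14027379}{340} \left(- \frac{1}{45761}\right) = - \frac{14027379}{15558740}$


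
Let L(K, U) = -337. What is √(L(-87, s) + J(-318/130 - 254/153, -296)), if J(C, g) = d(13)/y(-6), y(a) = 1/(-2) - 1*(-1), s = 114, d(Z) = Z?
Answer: I*√311 ≈ 17.635*I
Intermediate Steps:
y(a) = ½ (y(a) = -½ + 1 = ½)
J(C, g) = 26 (J(C, g) = 13/(½) = 13*2 = 26)
√(L(-87, s) + J(-318/130 - 254/153, -296)) = √(-337 + 26) = √(-311) = I*√311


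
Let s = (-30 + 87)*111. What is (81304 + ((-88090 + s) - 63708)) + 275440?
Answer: 211273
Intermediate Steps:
s = 6327 (s = 57*111 = 6327)
(81304 + ((-88090 + s) - 63708)) + 275440 = (81304 + ((-88090 + 6327) - 63708)) + 275440 = (81304 + (-81763 - 63708)) + 275440 = (81304 - 145471) + 275440 = -64167 + 275440 = 211273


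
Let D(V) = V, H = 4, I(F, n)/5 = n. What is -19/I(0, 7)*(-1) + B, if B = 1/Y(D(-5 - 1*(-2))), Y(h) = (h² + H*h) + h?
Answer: 79/210 ≈ 0.37619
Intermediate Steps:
I(F, n) = 5*n
Y(h) = h² + 5*h (Y(h) = (h² + 4*h) + h = h² + 5*h)
B = -⅙ (B = 1/((-5 - 1*(-2))*(5 + (-5 - 1*(-2)))) = 1/((-5 + 2)*(5 + (-5 + 2))) = 1/(-3*(5 - 3)) = 1/(-3*2) = 1/(-6) = -⅙ ≈ -0.16667)
-19/I(0, 7)*(-1) + B = -19/(5*7)*(-1) - ⅙ = -19/35*(-1) - ⅙ = 19/35 - ⅙ = 79/210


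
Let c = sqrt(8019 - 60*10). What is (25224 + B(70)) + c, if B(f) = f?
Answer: 25294 + sqrt(7419) ≈ 25380.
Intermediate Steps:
c = sqrt(7419) (c = sqrt(8019 - 600) = sqrt(7419) ≈ 86.134)
(25224 + B(70)) + c = (25224 + 70) + sqrt(7419) = 25294 + sqrt(7419)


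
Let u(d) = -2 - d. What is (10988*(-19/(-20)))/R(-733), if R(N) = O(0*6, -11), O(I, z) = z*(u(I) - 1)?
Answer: 52193/165 ≈ 316.32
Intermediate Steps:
O(I, z) = z*(-3 - I) (O(I, z) = z*((-2 - I) - 1) = z*(-3 - I))
R(N) = 33 (R(N) = -1*(-11)*(3 + 0*6) = -1*(-11)*(3 + 0) = -1*(-11)*3 = 33)
(10988*(-19/(-20)))/R(-733) = (10988*(-19/(-20)))/33 = (10988*(-19*(-1/20)))*(1/33) = (10988*(19/20))*(1/33) = (52193/5)*(1/33) = 52193/165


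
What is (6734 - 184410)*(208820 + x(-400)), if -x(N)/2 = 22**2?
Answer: -36930311952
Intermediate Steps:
x(N) = -968 (x(N) = -2*22**2 = -2*484 = -968)
(6734 - 184410)*(208820 + x(-400)) = (6734 - 184410)*(208820 - 968) = -177676*207852 = -36930311952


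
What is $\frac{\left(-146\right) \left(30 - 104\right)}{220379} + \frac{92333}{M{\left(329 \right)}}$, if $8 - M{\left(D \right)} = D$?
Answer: $- \frac{20344786123}{70741659} \approx -287.59$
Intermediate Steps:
$M{\left(D \right)} = 8 - D$
$\frac{\left(-146\right) \left(30 - 104\right)}{220379} + \frac{92333}{M{\left(329 \right)}} = \frac{\left(-146\right) \left(30 - 104\right)}{220379} + \frac{92333}{8 - 329} = \left(-146\right) \left(-74\right) \frac{1}{220379} + \frac{92333}{8 - 329} = 10804 \cdot \frac{1}{220379} + \frac{92333}{-321} = \frac{10804}{220379} + 92333 \left(- \frac{1}{321}\right) = \frac{10804}{220379} - \frac{92333}{321} = - \frac{20344786123}{70741659}$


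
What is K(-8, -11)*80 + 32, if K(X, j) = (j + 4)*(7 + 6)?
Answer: -7248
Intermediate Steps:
K(X, j) = 52 + 13*j (K(X, j) = (4 + j)*13 = 52 + 13*j)
K(-8, -11)*80 + 32 = (52 + 13*(-11))*80 + 32 = (52 - 143)*80 + 32 = -91*80 + 32 = -7280 + 32 = -7248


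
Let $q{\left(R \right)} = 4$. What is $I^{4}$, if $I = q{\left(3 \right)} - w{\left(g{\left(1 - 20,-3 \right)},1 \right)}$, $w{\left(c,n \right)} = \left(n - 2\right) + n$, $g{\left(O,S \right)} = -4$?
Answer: $256$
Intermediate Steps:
$w{\left(c,n \right)} = -2 + 2 n$ ($w{\left(c,n \right)} = \left(-2 + n\right) + n = -2 + 2 n$)
$I = 4$ ($I = 4 - \left(-2 + 2 \cdot 1\right) = 4 - \left(-2 + 2\right) = 4 - 0 = 4 + 0 = 4$)
$I^{4} = 4^{4} = 256$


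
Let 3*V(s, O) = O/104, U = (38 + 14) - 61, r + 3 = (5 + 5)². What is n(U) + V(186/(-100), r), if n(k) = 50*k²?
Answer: 1263697/312 ≈ 4050.3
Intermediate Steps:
r = 97 (r = -3 + (5 + 5)² = -3 + 10² = -3 + 100 = 97)
U = -9 (U = 52 - 61 = -9)
V(s, O) = O/312 (V(s, O) = (O/104)/3 = O/312)
n(U) + V(186/(-100), r) = 50*(-9)² + (1/312)*97 = 50*81 + 97/312 = 4050 + 97/312 = 1263697/312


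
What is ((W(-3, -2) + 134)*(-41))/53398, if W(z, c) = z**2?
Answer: -5863/53398 ≈ -0.10980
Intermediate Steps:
((W(-3, -2) + 134)*(-41))/53398 = (((-3)**2 + 134)*(-41))/53398 = ((9 + 134)*(-41))*(1/53398) = (143*(-41))*(1/53398) = -5863*1/53398 = -5863/53398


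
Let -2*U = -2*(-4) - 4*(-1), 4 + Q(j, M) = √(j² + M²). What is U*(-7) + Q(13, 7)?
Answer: 38 + √218 ≈ 52.765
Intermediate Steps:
Q(j, M) = -4 + √(M² + j²) (Q(j, M) = -4 + √(j² + M²) = -4 + √(M² + j²))
U = -6 (U = -(-2*(-4) - 4*(-1))/2 = -(8 + 4)/2 = -½*12 = -6)
U*(-7) + Q(13, 7) = -6*(-7) + (-4 + √(7² + 13²)) = 42 + (-4 + √(49 + 169)) = 42 + (-4 + √218) = 38 + √218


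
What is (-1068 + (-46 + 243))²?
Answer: 758641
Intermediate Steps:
(-1068 + (-46 + 243))² = (-1068 + 197)² = (-871)² = 758641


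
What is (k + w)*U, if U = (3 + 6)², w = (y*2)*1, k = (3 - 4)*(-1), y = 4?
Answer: 729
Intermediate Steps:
k = 1 (k = -1*(-1) = 1)
w = 8 (w = (4*2)*1 = 8*1 = 8)
U = 81 (U = 9² = 81)
(k + w)*U = (1 + 8)*81 = 9*81 = 729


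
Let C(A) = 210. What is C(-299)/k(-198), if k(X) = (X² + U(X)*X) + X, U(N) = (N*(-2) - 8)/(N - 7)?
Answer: 7175/1345509 ≈ 0.0053326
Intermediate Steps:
U(N) = (-8 - 2*N)/(-7 + N) (U(N) = (-2*N - 8)/(-7 + N) = (-8 - 2*N)/(-7 + N))
k(X) = X + X² + 2*X*(-4 - X)/(-7 + X) (k(X) = (X² + (2*(-4 - X)/(-7 + X))*X) + X = (X² + 2*X*(-4 - X)/(-7 + X)) + X = X + X² + 2*X*(-4 - X)/(-7 + X))
C(-299)/k(-198) = 210/((-198*(-15 + (-198)² - 8*(-198))/(-7 - 198))) = 210/((-198*(-15 + 39204 + 1584)/(-205))) = 210/((-198*(-1/205)*40773)) = 210/(8073054/205) = 210*(205/8073054) = 7175/1345509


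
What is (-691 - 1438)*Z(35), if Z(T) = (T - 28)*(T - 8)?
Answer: -402381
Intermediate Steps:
Z(T) = (-28 + T)*(-8 + T)
(-691 - 1438)*Z(35) = (-691 - 1438)*(224 + 35² - 36*35) = -2129*(224 + 1225 - 1260) = -2129*189 = -402381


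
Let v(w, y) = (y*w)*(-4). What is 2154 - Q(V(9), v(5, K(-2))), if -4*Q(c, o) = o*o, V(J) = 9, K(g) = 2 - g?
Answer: 3754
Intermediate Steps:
v(w, y) = -4*w*y (v(w, y) = (w*y)*(-4) = -4*w*y)
Q(c, o) = -o²/4 (Q(c, o) = -o*o/4 = -o²/4)
2154 - Q(V(9), v(5, K(-2))) = 2154 - (-1)*(-4*5*(2 - 1*(-2)))²/4 = 2154 - (-1)*(-4*5*(2 + 2))²/4 = 2154 - (-1)*(-4*5*4)²/4 = 2154 - (-1)*(-80)²/4 = 2154 - (-1)*6400/4 = 2154 - 1*(-1600) = 2154 + 1600 = 3754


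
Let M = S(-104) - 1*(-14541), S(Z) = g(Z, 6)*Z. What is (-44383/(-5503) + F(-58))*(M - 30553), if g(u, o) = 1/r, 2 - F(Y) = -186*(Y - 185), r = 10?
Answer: 3984277470192/5503 ≈ 7.2402e+8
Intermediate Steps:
F(Y) = -34408 + 186*Y (F(Y) = 2 - (-186)*(Y - 185) = 2 - (-186)*(-185 + Y) = 2 - (34410 - 186*Y) = 2 + (-34410 + 186*Y) = -34408 + 186*Y)
g(u, o) = ⅒ (g(u, o) = 1/10 = ⅒)
S(Z) = Z/10
M = 72653/5 (M = (⅒)*(-104) - 1*(-14541) = -52/5 + 14541 = 72653/5 ≈ 14531.)
(-44383/(-5503) + F(-58))*(M - 30553) = (-44383/(-5503) + (-34408 + 186*(-58)))*(72653/5 - 30553) = (-44383*(-1/5503) + (-34408 - 10788))*(-80112/5) = (44383/5503 - 45196)*(-80112/5) = -248669205/5503*(-80112/5) = 3984277470192/5503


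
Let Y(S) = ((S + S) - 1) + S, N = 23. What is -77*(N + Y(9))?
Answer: -3773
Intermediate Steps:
Y(S) = -1 + 3*S (Y(S) = (2*S - 1) + S = (-1 + 2*S) + S = -1 + 3*S)
-77*(N + Y(9)) = -77*(23 + (-1 + 3*9)) = -77*(23 + (-1 + 27)) = -77*(23 + 26) = -77*49 = -3773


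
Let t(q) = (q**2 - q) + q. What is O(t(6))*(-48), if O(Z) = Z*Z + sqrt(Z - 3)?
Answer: -62208 - 48*sqrt(33) ≈ -62484.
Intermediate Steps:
t(q) = q**2
O(Z) = Z**2 + sqrt(-3 + Z)
O(t(6))*(-48) = ((6**2)**2 + sqrt(-3 + 6**2))*(-48) = (36**2 + sqrt(-3 + 36))*(-48) = (1296 + sqrt(33))*(-48) = -62208 - 48*sqrt(33)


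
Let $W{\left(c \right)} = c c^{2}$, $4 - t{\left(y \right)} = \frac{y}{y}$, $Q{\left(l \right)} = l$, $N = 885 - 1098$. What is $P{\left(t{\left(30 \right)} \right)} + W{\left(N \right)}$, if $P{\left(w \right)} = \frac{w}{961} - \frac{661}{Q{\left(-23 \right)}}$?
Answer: $- \frac{213593849201}{22103} \approx -9.6636 \cdot 10^{6}$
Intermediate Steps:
$N = -213$ ($N = 885 - 1098 = -213$)
$t{\left(y \right)} = 3$ ($t{\left(y \right)} = 4 - \frac{y}{y} = 4 - 1 = 3$)
$W{\left(c \right)} = c^{3}$
$P{\left(w \right)} = \frac{661}{23} + \frac{w}{961}$ ($P{\left(w \right)} = \frac{w}{961} - \frac{661}{-23} = w \frac{1}{961} - - \frac{661}{23} = \frac{w}{961} + \frac{661}{23} = \frac{661}{23} + \frac{w}{961}$)
$P{\left(t{\left(30 \right)} \right)} + W{\left(N \right)} = \left(\frac{661}{23} + \frac{1}{961} \cdot 3\right) + \left(-213\right)^{3} = \left(\frac{661}{23} + \frac{3}{961}\right) - 9663597 = \frac{635290}{22103} - 9663597 = - \frac{213593849201}{22103}$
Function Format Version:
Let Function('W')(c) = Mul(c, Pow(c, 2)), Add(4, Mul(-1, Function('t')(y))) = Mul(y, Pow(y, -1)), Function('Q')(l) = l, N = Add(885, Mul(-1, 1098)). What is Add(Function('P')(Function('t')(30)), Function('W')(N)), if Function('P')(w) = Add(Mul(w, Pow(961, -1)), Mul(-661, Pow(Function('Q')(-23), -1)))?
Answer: Rational(-213593849201, 22103) ≈ -9.6636e+6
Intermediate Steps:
N = -213 (N = Add(885, -1098) = -213)
Function('t')(y) = 3 (Function('t')(y) = Add(4, Mul(-1, Mul(y, Pow(y, -1)))) = Add(4, Mul(-1, 1)) = Add(4, -1) = 3)
Function('W')(c) = Pow(c, 3)
Function('P')(w) = Add(Rational(661, 23), Mul(Rational(1, 961), w)) (Function('P')(w) = Add(Mul(w, Pow(961, -1)), Mul(-661, Pow(-23, -1))) = Add(Mul(w, Rational(1, 961)), Mul(-661, Rational(-1, 23))) = Add(Mul(Rational(1, 961), w), Rational(661, 23)) = Add(Rational(661, 23), Mul(Rational(1, 961), w)))
Add(Function('P')(Function('t')(30)), Function('W')(N)) = Add(Add(Rational(661, 23), Mul(Rational(1, 961), 3)), Pow(-213, 3)) = Add(Add(Rational(661, 23), Rational(3, 961)), -9663597) = Add(Rational(635290, 22103), -9663597) = Rational(-213593849201, 22103)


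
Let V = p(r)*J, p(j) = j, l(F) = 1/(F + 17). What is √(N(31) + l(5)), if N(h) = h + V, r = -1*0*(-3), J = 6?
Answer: √15026/22 ≈ 5.5718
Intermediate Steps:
l(F) = 1/(17 + F)
r = 0 (r = 0*(-3) = 0)
V = 0 (V = 0*6 = 0)
N(h) = h (N(h) = h + 0 = h)
√(N(31) + l(5)) = √(31 + 1/(17 + 5)) = √(31 + 1/22) = √(683/22) = √15026/22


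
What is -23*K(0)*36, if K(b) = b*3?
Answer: 0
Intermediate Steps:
K(b) = 3*b
-23*K(0)*36 = -69*0*36 = -23*0*36 = 0*36 = 0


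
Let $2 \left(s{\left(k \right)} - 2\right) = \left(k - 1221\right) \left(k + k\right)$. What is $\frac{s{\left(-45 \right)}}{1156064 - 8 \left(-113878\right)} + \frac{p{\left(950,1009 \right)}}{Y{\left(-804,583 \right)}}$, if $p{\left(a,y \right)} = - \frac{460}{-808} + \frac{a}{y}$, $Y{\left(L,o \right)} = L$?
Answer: $\frac{181238629373}{7056938178232} \approx 0.025682$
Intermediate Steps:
$s{\left(k \right)} = 2 + k \left(-1221 + k\right)$ ($s{\left(k \right)} = 2 + \frac{\left(k - 1221\right) \left(k + k\right)}{2} = 2 + \frac{\left(-1221 + k\right) 2 k}{2} = 2 + \frac{2 k \left(-1221 + k\right)}{2} = 2 + k \left(-1221 + k\right)$)
$p{\left(a,y \right)} = \frac{115}{202} + \frac{a}{y}$ ($p{\left(a,y \right)} = \left(-460\right) \left(- \frac{1}{808}\right) + \frac{a}{y} = \frac{115}{202} + \frac{a}{y}$)
$\frac{s{\left(-45 \right)}}{1156064 - 8 \left(-113878\right)} + \frac{p{\left(950,1009 \right)}}{Y{\left(-804,583 \right)}} = \frac{2 + \left(-45\right)^{2} - -54945}{1156064 - 8 \left(-113878\right)} + \frac{\frac{115}{202} + \frac{950}{1009}}{-804} = \frac{2 + 2025 + 54945}{1156064 - -911024} + \left(\frac{115}{202} + 950 \cdot \frac{1}{1009}\right) \left(- \frac{1}{804}\right) = \frac{56972}{1156064 + 911024} + \left(\frac{115}{202} + \frac{950}{1009}\right) \left(- \frac{1}{804}\right) = \frac{56972}{2067088} + \frac{307935}{203818} \left(- \frac{1}{804}\right) = 56972 \cdot \frac{1}{2067088} - \frac{102645}{54623224} = \frac{14243}{516772} - \frac{102645}{54623224} = \frac{181238629373}{7056938178232}$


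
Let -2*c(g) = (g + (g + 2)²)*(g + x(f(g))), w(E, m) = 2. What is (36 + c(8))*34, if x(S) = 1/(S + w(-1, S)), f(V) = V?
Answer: -68238/5 ≈ -13648.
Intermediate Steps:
x(S) = 1/(2 + S) (x(S) = 1/(S + 2) = 1/(2 + S))
c(g) = -(g + 1/(2 + g))*(g + (2 + g)²)/2 (c(g) = -(g + (g + 2)²)*(g + 1/(2 + g))/2 = -(g + (2 + g)²)*(g + 1/(2 + g))/2 = -(g + 1/(2 + g))*(g + (2 + g)²)/2)
(36 + c(8))*34 = (36 + (-1*8 + (2 + 8)*(-2 - 1*8 - 1*8² - 1*8*(2 + 8)²))/(2*(2 + 8)))*34 = (36 + (½)*(-8 + 10*(-2 - 8 - 1*64 - 1*8*10²))/10)*34 = (36 + (½)*(⅒)*(-8 + 10*(-2 - 8 - 64 - 1*8*100)))*34 = (36 + (½)*(⅒)*(-8 + 10*(-2 - 8 - 64 - 800)))*34 = (36 + (½)*(⅒)*(-8 + 10*(-874)))*34 = (36 + (½)*(⅒)*(-8 - 8740))*34 = (36 + (½)*(⅒)*(-8748))*34 = (36 - 2187/5)*34 = -2007/5*34 = -68238/5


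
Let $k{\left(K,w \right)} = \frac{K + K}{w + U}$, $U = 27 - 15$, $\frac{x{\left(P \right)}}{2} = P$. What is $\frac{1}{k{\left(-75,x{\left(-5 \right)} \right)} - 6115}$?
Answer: $- \frac{1}{6190} \approx -0.00016155$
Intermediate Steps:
$x{\left(P \right)} = 2 P$
$U = 12$
$k{\left(K,w \right)} = \frac{2 K}{12 + w}$ ($k{\left(K,w \right)} = \frac{K + K}{w + 12} = \frac{2 K}{12 + w}$)
$\frac{1}{k{\left(-75,x{\left(-5 \right)} \right)} - 6115} = \frac{1}{2 \left(-75\right) \frac{1}{12 + 2 \left(-5\right)} - 6115} = \frac{1}{2 \left(-75\right) \frac{1}{12 - 10} - 6115} = \frac{1}{2 \left(-75\right) \frac{1}{2} - 6115} = \frac{1}{-75 - 6115} = \frac{1}{-6190} = - \frac{1}{6190}$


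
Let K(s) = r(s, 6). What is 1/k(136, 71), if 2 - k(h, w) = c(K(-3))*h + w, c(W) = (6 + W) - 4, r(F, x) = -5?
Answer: 1/339 ≈ 0.0029499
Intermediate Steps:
K(s) = -5
c(W) = 2 + W
k(h, w) = 2 - w + 3*h (k(h, w) = 2 - ((2 - 5)*h + w) = 2 - (-3*h + w) = 2 - (w - 3*h) = 2 + (-w + 3*h) = 2 - w + 3*h)
1/k(136, 71) = 1/(2 - 1*71 + 3*136) = 1/(2 - 71 + 408) = 1/339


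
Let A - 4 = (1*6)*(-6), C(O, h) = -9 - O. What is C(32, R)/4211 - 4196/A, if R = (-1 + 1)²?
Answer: 4417011/33688 ≈ 131.12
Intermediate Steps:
R = 0 (R = 0² = 0)
A = -32 (A = 4 + (1*6)*(-6) = 4 + 6*(-6) = 4 - 36 = -32)
C(32, R)/4211 - 4196/A = (-9 - 1*32)/4211 - 4196/(-32) = (-9 - 32)*(1/4211) - 4196*(-1/32) = -41*1/4211 + 1049/8 = -41/4211 + 1049/8 = 4417011/33688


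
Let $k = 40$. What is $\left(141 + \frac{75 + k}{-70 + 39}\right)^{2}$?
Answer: $\frac{18113536}{961} \approx 18849.0$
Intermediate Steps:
$\left(141 + \frac{75 + k}{-70 + 39}\right)^{2} = \left(141 + \frac{75 + 40}{-70 + 39}\right)^{2} = \left(141 + \frac{115}{-31}\right)^{2} = \left(141 + 115 \left(- \frac{1}{31}\right)\right)^{2} = \left(141 - \frac{115}{31}\right)^{2} = \left(\frac{4256}{31}\right)^{2} = \frac{18113536}{961}$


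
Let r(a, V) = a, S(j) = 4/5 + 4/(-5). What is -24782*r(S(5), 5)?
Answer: 0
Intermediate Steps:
S(j) = 0 (S(j) = 4*(⅕) + 4*(-⅕) = ⅘ - ⅘ = 0)
-24782*r(S(5), 5) = -24782*0 = 0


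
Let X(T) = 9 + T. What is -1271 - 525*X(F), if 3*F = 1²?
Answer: -6171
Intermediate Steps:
F = ⅓ (F = (⅓)*1² = (⅓)*1 = ⅓ ≈ 0.33333)
-1271 - 525*X(F) = -1271 - 525*(9 + ⅓) = -1271 - 525*28/3 = -1271 - 4900 = -6171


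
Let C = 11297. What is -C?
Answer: -11297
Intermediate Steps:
-C = -1*11297 = -11297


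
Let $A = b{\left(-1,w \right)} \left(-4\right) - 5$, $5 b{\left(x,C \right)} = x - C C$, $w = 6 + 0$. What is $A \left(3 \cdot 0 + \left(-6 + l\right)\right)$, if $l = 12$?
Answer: $\frac{738}{5} \approx 147.6$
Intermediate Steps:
$w = 6$
$b{\left(x,C \right)} = - \frac{C^{2}}{5} + \frac{x}{5}$ ($b{\left(x,C \right)} = \frac{x - C C}{5} = \frac{x - C^{2}}{5} = - \frac{C^{2}}{5} + \frac{x}{5}$)
$A = \frac{123}{5}$ ($A = \left(- \frac{6^{2}}{5} + \frac{1}{5} \left(-1\right)\right) \left(-4\right) - 5 = \left(\left(- \frac{1}{5}\right) 36 - \frac{1}{5}\right) \left(-4\right) - 5 = \left(- \frac{36}{5} - \frac{1}{5}\right) \left(-4\right) - 5 = \left(- \frac{37}{5}\right) \left(-4\right) - 5 = \frac{148}{5} - 5 = \frac{123}{5} \approx 24.6$)
$A \left(3 \cdot 0 + \left(-6 + l\right)\right) = \frac{123 \left(3 \cdot 0 + \left(-6 + 12\right)\right)}{5} = \frac{123 \left(0 + 6\right)}{5} = \frac{123}{5} \cdot 6 = \frac{738}{5}$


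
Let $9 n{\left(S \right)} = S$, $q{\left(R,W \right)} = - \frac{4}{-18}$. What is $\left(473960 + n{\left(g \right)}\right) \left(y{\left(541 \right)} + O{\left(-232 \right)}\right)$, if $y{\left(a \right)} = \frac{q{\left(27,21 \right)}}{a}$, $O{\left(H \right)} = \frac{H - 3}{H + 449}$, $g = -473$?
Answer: $- \frac{4878416976427}{9509157} \approx -5.1302 \cdot 10^{5}$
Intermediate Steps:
$q{\left(R,W \right)} = \frac{2}{9}$ ($q{\left(R,W \right)} = \left(-4\right) \left(- \frac{1}{18}\right) = \frac{2}{9}$)
$O{\left(H \right)} = \frac{-3 + H}{449 + H}$
$n{\left(S \right)} = \frac{S}{9}$
$y{\left(a \right)} = \frac{2}{9 a}$
$\left(473960 + n{\left(g \right)}\right) \left(y{\left(541 \right)} + O{\left(-232 \right)}\right) = \left(473960 + \frac{1}{9} \left(-473\right)\right) \left(\frac{2}{9 \cdot 541} + \frac{-3 - 232}{449 - 232}\right) = \left(473960 - \frac{473}{9}\right) \left(\frac{2}{9} \cdot \frac{1}{541} + \frac{1}{217} \left(-235\right)\right) = \frac{4265167 \left(\frac{2}{4869} + \frac{1}{217} \left(-235\right)\right)}{9} = \frac{4265167 \left(\frac{2}{4869} - \frac{235}{217}\right)}{9} = \frac{4265167}{9} \left(- \frac{1143781}{1056573}\right) = - \frac{4878416976427}{9509157}$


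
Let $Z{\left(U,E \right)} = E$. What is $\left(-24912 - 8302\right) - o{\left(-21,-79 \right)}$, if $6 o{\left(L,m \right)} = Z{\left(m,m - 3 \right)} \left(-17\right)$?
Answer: $- \frac{100339}{3} \approx -33446.0$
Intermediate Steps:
$o{\left(L,m \right)} = \frac{17}{2} - \frac{17 m}{6}$ ($o{\left(L,m \right)} = \frac{\left(m - 3\right) \left(-17\right)}{6} = \frac{\left(-3 + m\right) \left(-17\right)}{6} = \frac{51 - 17 m}{6} = \frac{17}{2} - \frac{17 m}{6}$)
$\left(-24912 - 8302\right) - o{\left(-21,-79 \right)} = \left(-24912 - 8302\right) - \left(\frac{17}{2} - - \frac{1343}{6}\right) = -33214 - \left(\frac{17}{2} + \frac{1343}{6}\right) = -33214 - \frac{697}{3} = - \frac{100339}{3}$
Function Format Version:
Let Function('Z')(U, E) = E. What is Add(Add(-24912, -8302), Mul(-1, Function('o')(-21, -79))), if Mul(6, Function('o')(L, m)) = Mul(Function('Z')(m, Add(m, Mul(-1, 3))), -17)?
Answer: Rational(-100339, 3) ≈ -33446.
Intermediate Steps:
Function('o')(L, m) = Add(Rational(17, 2), Mul(Rational(-17, 6), m)) (Function('o')(L, m) = Mul(Rational(1, 6), Mul(Add(m, Mul(-1, 3)), -17)) = Mul(Rational(1, 6), Mul(Add(m, -3), -17)) = Mul(Rational(1, 6), Mul(Add(-3, m), -17)) = Mul(Rational(1, 6), Add(51, Mul(-17, m))) = Add(Rational(17, 2), Mul(Rational(-17, 6), m)))
Add(Add(-24912, -8302), Mul(-1, Function('o')(-21, -79))) = Add(Add(-24912, -8302), Mul(-1, Add(Rational(17, 2), Mul(Rational(-17, 6), -79)))) = Add(-33214, Mul(-1, Add(Rational(17, 2), Rational(1343, 6)))) = Add(-33214, Mul(-1, Rational(697, 3))) = Add(-33214, Rational(-697, 3)) = Rational(-100339, 3)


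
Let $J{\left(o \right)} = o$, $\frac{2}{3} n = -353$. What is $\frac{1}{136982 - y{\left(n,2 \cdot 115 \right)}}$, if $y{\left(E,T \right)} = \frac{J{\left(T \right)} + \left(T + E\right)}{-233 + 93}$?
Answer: $\frac{280}{38354821} \approx 7.3003 \cdot 10^{-6}$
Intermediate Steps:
$n = - \frac{1059}{2}$ ($n = \frac{3}{2} \left(-353\right) = - \frac{1059}{2} \approx -529.5$)
$y{\left(E,T \right)} = - \frac{T}{70} - \frac{E}{140}$ ($y{\left(E,T \right)} = \frac{T + \left(T + E\right)}{-233 + 93} = \frac{T + \left(E + T\right)}{-140} = \left(E + 2 T\right) \left(- \frac{1}{140}\right) = - \frac{T}{70} - \frac{E}{140}$)
$\frac{1}{136982 - y{\left(n,2 \cdot 115 \right)}} = \frac{1}{136982 - \left(- \frac{2 \cdot 115}{70} - - \frac{1059}{280}\right)} = \frac{1}{136982 - \left(\left(- \frac{1}{70}\right) 230 + \frac{1059}{280}\right)} = \frac{1}{136982 - \left(- \frac{23}{7} + \frac{1059}{280}\right)} = \frac{1}{136982 - \frac{139}{280}} = \frac{1}{\frac{38354821}{280}} = \frac{280}{38354821}$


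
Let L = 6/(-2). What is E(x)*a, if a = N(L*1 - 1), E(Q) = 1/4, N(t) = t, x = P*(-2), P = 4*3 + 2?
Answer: -1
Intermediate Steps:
P = 14 (P = 12 + 2 = 14)
L = -3 (L = 6*(-½) = -3)
x = -28 (x = 14*(-2) = -28)
E(Q) = ¼
a = -4 (a = -3*1 - 1 = -3 - 1 = -4)
E(x)*a = (¼)*(-4) = -1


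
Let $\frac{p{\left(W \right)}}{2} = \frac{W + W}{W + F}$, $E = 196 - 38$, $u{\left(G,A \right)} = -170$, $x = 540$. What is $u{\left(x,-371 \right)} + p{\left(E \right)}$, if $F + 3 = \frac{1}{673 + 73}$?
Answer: $- \frac{19185798}{115631} \approx -165.92$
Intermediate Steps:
$F = - \frac{2237}{746}$ ($F = -3 + \frac{1}{673 + 73} = -3 + \frac{1}{746} = - \frac{2237}{746} \approx -2.9987$)
$E = 158$
$p{\left(W \right)} = \frac{4 W}{- \frac{2237}{746} + W}$ ($p{\left(W \right)} = 2 \frac{W + W}{W - \frac{2237}{746}} = 2 \frac{2 W}{- \frac{2237}{746} + W} = \frac{4 W}{- \frac{2237}{746} + W}$)
$u{\left(x,-371 \right)} + p{\left(E \right)} = -170 + 2984 \cdot 158 \frac{1}{-2237 + 746 \cdot 158} = -170 + 2984 \cdot 158 \frac{1}{-2237 + 117868} = -170 + 2984 \cdot 158 \cdot \frac{1}{115631} = -170 + \frac{471472}{115631} = - \frac{19185798}{115631}$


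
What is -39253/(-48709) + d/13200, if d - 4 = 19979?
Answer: 497163849/214319600 ≈ 2.3197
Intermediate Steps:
d = 19983 (d = 4 + 19979 = 19983)
-39253/(-48709) + d/13200 = -39253/(-48709) + 19983/13200 = -39253*(-1/48709) + 19983*(1/13200) = 39253/48709 + 6661/4400 = 497163849/214319600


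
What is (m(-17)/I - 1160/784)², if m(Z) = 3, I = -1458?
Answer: 311240164/141776649 ≈ 2.1953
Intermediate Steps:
(m(-17)/I - 1160/784)² = (3/(-1458) - 1160/784)² = (3*(-1/1458) - 1160*1/784)² = (-1/486 - 145/98)² = (-17642/11907)² = 311240164/141776649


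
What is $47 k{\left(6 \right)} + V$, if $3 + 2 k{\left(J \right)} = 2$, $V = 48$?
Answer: $\frac{49}{2} \approx 24.5$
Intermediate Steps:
$k{\left(J \right)} = - \frac{1}{2}$ ($k{\left(J \right)} = - \frac{3}{2} + \frac{1}{2} \cdot 2 = - \frac{3}{2} + 1 = - \frac{1}{2}$)
$47 k{\left(6 \right)} + V = 47 \left(- \frac{1}{2}\right) + 48 = - \frac{47}{2} + 48 = \frac{49}{2}$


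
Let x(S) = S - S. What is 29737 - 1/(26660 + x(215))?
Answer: 792788419/26660 ≈ 29737.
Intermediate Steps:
x(S) = 0
29737 - 1/(26660 + x(215)) = 29737 - 1/(26660 + 0) = 29737 - 1/26660 = 792788419/26660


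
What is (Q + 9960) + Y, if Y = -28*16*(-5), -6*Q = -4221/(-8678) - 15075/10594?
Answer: 280404520249/22983683 ≈ 12200.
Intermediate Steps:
Q = 3587649/22983683 (Q = -(-4221/(-8678) - 15075/10594)/6 = -(-4221*(-1/8678) - 15075*1/10594)/6 = -(4221/8678 - 15075/10594)/6 = -⅙*(-21525894/22983683) = 3587649/22983683 ≈ 0.15610)
Y = 2240 (Y = -448*(-5) = 2240)
(Q + 9960) + Y = (3587649/22983683 + 9960) + 2240 = 228921070329/22983683 + 2240 = 280404520249/22983683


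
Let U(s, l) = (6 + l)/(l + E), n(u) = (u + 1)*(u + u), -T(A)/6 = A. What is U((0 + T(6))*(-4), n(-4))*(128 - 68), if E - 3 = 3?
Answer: 60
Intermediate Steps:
E = 6 (E = 3 + 3 = 6)
T(A) = -6*A
n(u) = 2*u*(1 + u) (n(u) = (1 + u)*(2*u) = 2*u*(1 + u))
U(s, l) = 1 (U(s, l) = (6 + l)/(l + 6) = (6 + l)/(6 + l) = 1)
U((0 + T(6))*(-4), n(-4))*(128 - 68) = 1*(128 - 68) = 1*60 = 60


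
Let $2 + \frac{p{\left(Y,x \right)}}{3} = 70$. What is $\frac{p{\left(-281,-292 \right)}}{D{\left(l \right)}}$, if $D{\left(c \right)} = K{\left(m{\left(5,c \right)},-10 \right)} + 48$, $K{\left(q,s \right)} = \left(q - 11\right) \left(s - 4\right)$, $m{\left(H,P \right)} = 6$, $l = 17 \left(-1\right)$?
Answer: $\frac{102}{59} \approx 1.7288$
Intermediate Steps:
$p{\left(Y,x \right)} = 204$ ($p{\left(Y,x \right)} = -6 + 3 \cdot 70 = -6 + 210 = 204$)
$l = -17$
$K{\left(q,s \right)} = \left(-11 + q\right) \left(-4 + s\right)$
$D{\left(c \right)} = 118$ ($D{\left(c \right)} = \left(44 - -110 - 24 + 6 \left(-10\right)\right) + 48 = \left(44 + 110 - 24 - 60\right) + 48 = 70 + 48 = 118$)
$\frac{p{\left(-281,-292 \right)}}{D{\left(l \right)}} = \frac{204}{118} = 204 \cdot \frac{1}{118} = \frac{102}{59}$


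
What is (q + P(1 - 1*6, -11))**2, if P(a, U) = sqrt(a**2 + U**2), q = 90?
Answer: (90 + sqrt(146))**2 ≈ 10421.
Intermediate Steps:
P(a, U) = sqrt(U**2 + a**2)
(q + P(1 - 1*6, -11))**2 = (90 + sqrt((-11)**2 + (1 - 1*6)**2))**2 = (90 + sqrt(121 + (1 - 6)**2))**2 = (90 + sqrt(121 + (-5)**2))**2 = (90 + sqrt(121 + 25))**2 = (90 + sqrt(146))**2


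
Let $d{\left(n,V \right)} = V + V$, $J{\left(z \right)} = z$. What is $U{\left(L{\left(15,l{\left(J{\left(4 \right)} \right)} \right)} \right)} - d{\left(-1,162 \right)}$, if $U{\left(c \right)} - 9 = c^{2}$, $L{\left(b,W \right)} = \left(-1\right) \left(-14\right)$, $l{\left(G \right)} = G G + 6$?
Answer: $-119$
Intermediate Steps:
$d{\left(n,V \right)} = 2 V$
$l{\left(G \right)} = 6 + G^{2}$ ($l{\left(G \right)} = G^{2} + 6 = 6 + G^{2}$)
$L{\left(b,W \right)} = 14$
$U{\left(c \right)} = 9 + c^{2}$
$U{\left(L{\left(15,l{\left(J{\left(4 \right)} \right)} \right)} \right)} - d{\left(-1,162 \right)} = \left(9 + 14^{2}\right) - 2 \cdot 162 = \left(9 + 196\right) - 324 = 205 - 324 = -119$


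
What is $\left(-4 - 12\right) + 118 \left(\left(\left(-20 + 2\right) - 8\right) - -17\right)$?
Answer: $-1078$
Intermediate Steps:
$\left(-4 - 12\right) + 118 \left(\left(\left(-20 + 2\right) - 8\right) - -17\right) = \left(-4 - 12\right) + 118 \left(\left(-18 - 8\right) + 17\right) = -16 + 118 \left(-26 + 17\right) = -16 + 118 \left(-9\right) = -16 - 1062 = -1078$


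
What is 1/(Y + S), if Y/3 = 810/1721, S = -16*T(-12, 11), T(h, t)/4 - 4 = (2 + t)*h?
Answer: 1721/16744318 ≈ 0.00010278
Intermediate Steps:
T(h, t) = 16 + 4*h*(2 + t) (T(h, t) = 16 + 4*((2 + t)*h) = 16 + 4*(h*(2 + t)) = 16 + 4*h*(2 + t))
S = 9728 (S = -16*(16 + 8*(-12) + 4*(-12)*11) = -16*(16 - 96 - 528) = -16*(-608) = 9728)
Y = 2430/1721 (Y = 3*(810/1721) = 2430/1721 ≈ 1.4120)
1/(Y + S) = 1/(2430/1721 + 9728) = 1/(16744318/1721) = 1721/16744318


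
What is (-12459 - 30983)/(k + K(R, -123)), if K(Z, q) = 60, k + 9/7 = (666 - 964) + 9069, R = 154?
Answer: -152047/30904 ≈ -4.9200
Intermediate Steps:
k = 61388/7 (k = -9/7 + ((666 - 964) + 9069) = -9/7 + (-298 + 9069) = -9/7 + 8771 = 61388/7 ≈ 8769.7)
(-12459 - 30983)/(k + K(R, -123)) = (-12459 - 30983)/(61388/7 + 60) = -43442/61808/7 = -43442*7/61808 = -152047/30904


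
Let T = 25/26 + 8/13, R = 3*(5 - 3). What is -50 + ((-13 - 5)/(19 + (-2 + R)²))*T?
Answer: -23119/455 ≈ -50.811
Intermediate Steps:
R = 6 (R = 3*2 = 6)
T = 41/26 (T = 25*(1/26) + 8*(1/13) = 25/26 + 8/13 = 41/26 ≈ 1.5769)
-50 + ((-13 - 5)/(19 + (-2 + R)²))*T = -50 + ((-13 - 5)/(19 + (-2 + 6)²))*(41/26) = -50 - 18/(19 + 4²)*(41/26) = -50 - 18/(19 + 16)*(41/26) = -50 - 18/35*(41/26) = -50 - 18*1/35*(41/26) = -50 - 18/35*41/26 = -50 - 369/455 = -23119/455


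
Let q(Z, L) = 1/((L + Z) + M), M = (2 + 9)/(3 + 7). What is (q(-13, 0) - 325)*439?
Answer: -16982715/119 ≈ -1.4271e+5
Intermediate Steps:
M = 11/10 ≈ 1.1000
q(Z, L) = 1/(11/10 + L + Z) (q(Z, L) = 1/((L + Z) + 11/10) = 1/(11/10 + L + Z))
(q(-13, 0) - 325)*439 = (10/(11 + 10*0 + 10*(-13)) - 325)*439 = (10/(11 + 0 - 130) - 325)*439 = (10/(-119) - 325)*439 = (10*(-1/119) - 325)*439 = (-10/119 - 325)*439 = -38685/119*439 = -16982715/119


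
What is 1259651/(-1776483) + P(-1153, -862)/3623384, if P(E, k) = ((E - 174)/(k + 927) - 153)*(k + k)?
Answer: -32768835862717/52299650637585 ≈ -0.62656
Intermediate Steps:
P(E, k) = 2*k*(-153 + (-174 + E)/(927 + k)) (P(E, k) = ((-174 + E)/(927 + k) - 153)*(2*k) = (-153 + (-174 + E)/(927 + k))*(2*k) = 2*k*(-153 + (-174 + E)/(927 + k)))
1259651/(-1776483) + P(-1153, -862)/3623384 = 1259651/(-1776483) + (2*(-862)*(-142005 - 1153 - 153*(-862))/(927 - 862))/3623384 = 1259651*(-1/1776483) + (2*(-862)*(-142005 - 1153 + 131886)/65)*(1/3623384) = -1259651/1776483 + (2*(-862)*(1/65)*(-11272))*(1/3623384) = -1259651/1776483 + (19432928/65)*(1/3623384) = -1259651/1776483 + 2429116/29439995 = -32768835862717/52299650637585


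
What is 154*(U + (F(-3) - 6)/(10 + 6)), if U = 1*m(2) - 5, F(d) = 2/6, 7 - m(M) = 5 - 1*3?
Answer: -1309/24 ≈ -54.542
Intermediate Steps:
m(M) = 5 (m(M) = 7 - (5 - 1*3) = 7 - (5 - 3) = 7 - 1*2 = 7 - 2 = 5)
F(d) = ⅓ (F(d) = 2*(⅙) = ⅓)
U = 0 (U = 1*5 - 5 = 5 - 5 = 0)
154*(U + (F(-3) - 6)/(10 + 6)) = 154*(0 + (⅓ - 6)/(10 + 6)) = 154*(0 - 17/3/16) = 154*(0 - 17/3*1/16) = 154*(0 - 17/48) = 154*(-17/48) = -1309/24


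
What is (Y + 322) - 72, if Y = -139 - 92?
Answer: 19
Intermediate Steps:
Y = -231
(Y + 322) - 72 = (-231 + 322) - 72 = 91 - 72 = 19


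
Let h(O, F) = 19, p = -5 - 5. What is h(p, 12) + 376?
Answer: 395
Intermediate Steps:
p = -10
h(p, 12) + 376 = 19 + 376 = 395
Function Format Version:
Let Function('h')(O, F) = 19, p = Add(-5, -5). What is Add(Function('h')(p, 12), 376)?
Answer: 395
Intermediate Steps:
p = -10
Add(Function('h')(p, 12), 376) = Add(19, 376) = 395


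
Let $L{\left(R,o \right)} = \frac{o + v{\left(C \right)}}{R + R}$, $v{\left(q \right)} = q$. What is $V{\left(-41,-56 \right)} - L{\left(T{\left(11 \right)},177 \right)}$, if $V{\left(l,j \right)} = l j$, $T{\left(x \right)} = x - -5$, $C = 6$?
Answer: $\frac{73289}{32} \approx 2290.3$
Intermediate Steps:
$T{\left(x \right)} = 5 + x$ ($T{\left(x \right)} = x + 5 = 5 + x$)
$V{\left(l,j \right)} = j l$
$L{\left(R,o \right)} = \frac{6 + o}{2 R}$ ($L{\left(R,o \right)} = \frac{o + 6}{R + R} = \frac{6 + o}{2 R}$)
$V{\left(-41,-56 \right)} - L{\left(T{\left(11 \right)},177 \right)} = \left(-56\right) \left(-41\right) - \frac{6 + 177}{2 \left(5 + 11\right)} = 2296 - \frac{1}{2} \cdot \frac{1}{16} \cdot 183 = 2296 - \frac{183}{32} = \frac{73289}{32}$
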